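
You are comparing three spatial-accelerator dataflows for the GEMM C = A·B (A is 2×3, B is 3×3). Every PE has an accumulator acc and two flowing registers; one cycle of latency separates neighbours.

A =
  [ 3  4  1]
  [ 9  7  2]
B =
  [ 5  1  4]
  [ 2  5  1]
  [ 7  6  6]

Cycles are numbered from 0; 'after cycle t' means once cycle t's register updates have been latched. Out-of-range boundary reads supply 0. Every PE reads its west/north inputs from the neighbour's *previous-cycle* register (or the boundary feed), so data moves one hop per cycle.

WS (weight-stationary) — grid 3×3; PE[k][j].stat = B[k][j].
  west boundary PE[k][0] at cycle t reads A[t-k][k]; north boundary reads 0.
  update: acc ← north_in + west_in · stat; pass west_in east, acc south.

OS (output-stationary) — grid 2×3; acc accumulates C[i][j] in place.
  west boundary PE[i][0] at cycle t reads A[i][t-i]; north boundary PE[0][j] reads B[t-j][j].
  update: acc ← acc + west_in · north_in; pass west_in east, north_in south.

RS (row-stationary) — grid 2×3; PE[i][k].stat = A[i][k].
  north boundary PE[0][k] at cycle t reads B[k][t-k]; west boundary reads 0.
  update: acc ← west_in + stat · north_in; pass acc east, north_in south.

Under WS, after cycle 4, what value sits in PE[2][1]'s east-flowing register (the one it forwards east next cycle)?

WS 3×3: PE[2][1] cycle-by-cycle (with neighbour feeds):
  0: (1,1).acc=0  regs=<0,0>
  0: (2,0).acc=0  regs=<0,0>
  0: (2,1).acc=0  regs=<0,0>
  1: (1,1).acc=0  regs=<0,0>
  1: (2,0).acc=0  regs=<0,0>
  1: (2,1).acc=0  regs=<0,0>
  2: (1,1).acc=23  regs=<4,23>
  2: (2,0).acc=30  regs=<1,30>
  2: (2,1).acc=0  regs=<0,0>
  3: (1,1).acc=44  regs=<7,44>
  3: (2,0).acc=73  regs=<2,73>
  3: (2,1).acc=29  regs=<1,29>
  4: (1,1).acc=0  regs=<0,0>
  4: (2,0).acc=0  regs=<0,0>
  4: (2,1).acc=56  regs=<2,56>

register = 2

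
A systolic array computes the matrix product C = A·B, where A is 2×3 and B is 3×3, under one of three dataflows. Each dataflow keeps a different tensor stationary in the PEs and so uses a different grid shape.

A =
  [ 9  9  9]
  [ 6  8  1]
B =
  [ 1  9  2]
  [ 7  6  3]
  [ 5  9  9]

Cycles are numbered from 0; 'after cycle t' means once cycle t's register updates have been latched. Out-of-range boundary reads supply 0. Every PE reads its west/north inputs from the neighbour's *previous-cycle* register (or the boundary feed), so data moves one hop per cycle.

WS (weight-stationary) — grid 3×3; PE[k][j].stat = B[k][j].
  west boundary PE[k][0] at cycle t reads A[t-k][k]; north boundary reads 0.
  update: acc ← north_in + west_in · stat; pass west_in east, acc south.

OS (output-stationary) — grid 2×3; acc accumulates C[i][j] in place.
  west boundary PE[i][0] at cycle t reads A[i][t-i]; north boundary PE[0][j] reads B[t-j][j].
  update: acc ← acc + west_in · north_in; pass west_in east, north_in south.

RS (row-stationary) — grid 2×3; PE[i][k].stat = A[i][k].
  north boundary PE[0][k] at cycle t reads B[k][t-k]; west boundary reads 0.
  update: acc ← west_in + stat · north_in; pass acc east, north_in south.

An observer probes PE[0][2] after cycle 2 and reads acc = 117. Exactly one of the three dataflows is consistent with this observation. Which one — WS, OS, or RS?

dataflow = RS

WS (3×3 grid), PE[0][2]:
  after 0 — PE[0][2] acc=0, pass-E 0, pass-S 0
  after 1 — PE[0][2] acc=0, pass-E 0, pass-S 0
  after 2 — PE[0][2] acc=18, pass-E 9, pass-S 18
OS (2×3 grid), PE[0][2]:
  after 0 — PE[0][2] acc=0, pass-E 0, pass-S 0
  after 1 — PE[0][2] acc=0, pass-E 0, pass-S 0
  after 2 — PE[0][2] acc=18, pass-E 9, pass-S 2
RS (2×3 grid), PE[0][2]:
  after 0 — PE[0][2] acc=0, pass-E 0, pass-S 0
  after 1 — PE[0][2] acc=0, pass-E 0, pass-S 0
  after 2 — PE[0][2] acc=117, pass-E 117, pass-S 5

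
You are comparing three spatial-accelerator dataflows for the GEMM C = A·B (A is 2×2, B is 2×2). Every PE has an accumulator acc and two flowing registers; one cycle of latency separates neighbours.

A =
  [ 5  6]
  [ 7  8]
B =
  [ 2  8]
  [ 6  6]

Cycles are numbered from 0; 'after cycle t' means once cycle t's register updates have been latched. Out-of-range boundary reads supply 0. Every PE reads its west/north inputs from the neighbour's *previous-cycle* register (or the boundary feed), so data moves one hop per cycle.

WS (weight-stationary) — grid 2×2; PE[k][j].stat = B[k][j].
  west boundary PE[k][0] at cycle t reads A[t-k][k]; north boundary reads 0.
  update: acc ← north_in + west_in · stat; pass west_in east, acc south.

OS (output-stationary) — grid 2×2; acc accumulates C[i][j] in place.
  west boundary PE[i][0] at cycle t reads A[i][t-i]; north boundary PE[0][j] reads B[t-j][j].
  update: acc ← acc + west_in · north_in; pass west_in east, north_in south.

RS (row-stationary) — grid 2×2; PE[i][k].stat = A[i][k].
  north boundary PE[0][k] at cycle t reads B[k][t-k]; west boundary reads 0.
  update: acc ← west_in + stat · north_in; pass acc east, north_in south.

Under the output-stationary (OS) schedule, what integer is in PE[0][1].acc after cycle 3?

OS 2×2: PE[0][1] cycle-by-cycle (with neighbour feeds):
  t=0 PE[0][0]: acc=10 h=5 v=2
  t=0 PE[0][1]: acc=0 h=0 v=0
  t=1 PE[0][0]: acc=46 h=6 v=6
  t=1 PE[0][1]: acc=40 h=5 v=8
  t=2 PE[0][0]: acc=46 h=0 v=0
  t=2 PE[0][1]: acc=76 h=6 v=6
  t=3 PE[0][0]: acc=46 h=0 v=0
  t=3 PE[0][1]: acc=76 h=0 v=0

PE[0][1].acc = 76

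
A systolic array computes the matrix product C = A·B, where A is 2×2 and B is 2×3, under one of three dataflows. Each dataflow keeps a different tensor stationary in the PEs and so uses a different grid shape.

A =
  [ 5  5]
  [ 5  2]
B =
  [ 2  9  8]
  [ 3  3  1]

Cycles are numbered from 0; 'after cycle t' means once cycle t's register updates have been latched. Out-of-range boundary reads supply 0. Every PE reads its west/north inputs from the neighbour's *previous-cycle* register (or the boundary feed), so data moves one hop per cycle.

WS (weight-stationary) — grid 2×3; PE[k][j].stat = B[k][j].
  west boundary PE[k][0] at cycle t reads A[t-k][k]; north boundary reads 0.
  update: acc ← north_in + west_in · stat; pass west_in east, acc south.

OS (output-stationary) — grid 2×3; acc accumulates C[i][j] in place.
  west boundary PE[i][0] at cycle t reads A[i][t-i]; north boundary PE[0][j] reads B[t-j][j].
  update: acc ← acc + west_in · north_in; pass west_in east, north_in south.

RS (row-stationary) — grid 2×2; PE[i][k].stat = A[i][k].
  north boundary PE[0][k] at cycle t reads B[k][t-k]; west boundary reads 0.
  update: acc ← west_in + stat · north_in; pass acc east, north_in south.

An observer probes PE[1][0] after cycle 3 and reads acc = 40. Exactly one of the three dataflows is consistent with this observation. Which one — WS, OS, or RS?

WS [2×3] PE[1][0] across cycles:
  [0] (1,0) acc=0 (h:0 v:0)
  [1] (1,0) acc=25 (h:5 v:25)
  [2] (1,0) acc=16 (h:2 v:16)
  [3] (1,0) acc=0 (h:0 v:0)
OS [2×3] PE[1][0] across cycles:
  [0] (1,0) acc=0 (h:0 v:0)
  [1] (1,0) acc=10 (h:5 v:2)
  [2] (1,0) acc=16 (h:2 v:3)
  [3] (1,0) acc=16 (h:0 v:0)
RS [2×2] PE[1][0] across cycles:
  [0] (1,0) acc=0 (h:0 v:0)
  [1] (1,0) acc=10 (h:10 v:2)
  [2] (1,0) acc=45 (h:45 v:9)
  [3] (1,0) acc=40 (h:40 v:8)

dataflow = RS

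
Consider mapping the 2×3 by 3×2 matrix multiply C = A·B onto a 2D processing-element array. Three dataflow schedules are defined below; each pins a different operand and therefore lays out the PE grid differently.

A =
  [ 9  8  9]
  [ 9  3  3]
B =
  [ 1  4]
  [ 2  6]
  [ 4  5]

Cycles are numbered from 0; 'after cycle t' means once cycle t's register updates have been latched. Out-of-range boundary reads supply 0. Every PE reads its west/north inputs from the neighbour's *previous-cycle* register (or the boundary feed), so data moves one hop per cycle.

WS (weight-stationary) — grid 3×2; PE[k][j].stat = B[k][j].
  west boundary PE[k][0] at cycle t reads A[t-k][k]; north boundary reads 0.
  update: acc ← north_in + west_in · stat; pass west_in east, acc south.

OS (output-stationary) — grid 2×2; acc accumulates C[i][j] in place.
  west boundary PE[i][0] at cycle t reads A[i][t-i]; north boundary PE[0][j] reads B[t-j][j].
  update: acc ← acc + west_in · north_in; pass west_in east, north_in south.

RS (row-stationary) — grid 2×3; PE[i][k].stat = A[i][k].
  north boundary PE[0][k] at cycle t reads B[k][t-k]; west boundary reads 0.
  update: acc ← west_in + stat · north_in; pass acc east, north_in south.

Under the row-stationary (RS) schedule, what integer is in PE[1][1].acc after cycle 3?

Tracing RS — 2×3 array, target PE[1][1]:
  cycle 0: PE[0][1] → acc 0, east 0, south 0
  cycle 0: PE[1][0] → acc 0, east 0, south 0
  cycle 0: PE[1][1] → acc 0, east 0, south 0
  cycle 1: PE[0][1] → acc 25, east 25, south 2
  cycle 1: PE[1][0] → acc 9, east 9, south 1
  cycle 1: PE[1][1] → acc 0, east 0, south 0
  cycle 2: PE[0][1] → acc 84, east 84, south 6
  cycle 2: PE[1][0] → acc 36, east 36, south 4
  cycle 2: PE[1][1] → acc 15, east 15, south 2
  cycle 3: PE[0][1] → acc 0, east 0, south 0
  cycle 3: PE[1][0] → acc 0, east 0, south 0
  cycle 3: PE[1][1] → acc 54, east 54, south 6

PE[1][1].acc = 54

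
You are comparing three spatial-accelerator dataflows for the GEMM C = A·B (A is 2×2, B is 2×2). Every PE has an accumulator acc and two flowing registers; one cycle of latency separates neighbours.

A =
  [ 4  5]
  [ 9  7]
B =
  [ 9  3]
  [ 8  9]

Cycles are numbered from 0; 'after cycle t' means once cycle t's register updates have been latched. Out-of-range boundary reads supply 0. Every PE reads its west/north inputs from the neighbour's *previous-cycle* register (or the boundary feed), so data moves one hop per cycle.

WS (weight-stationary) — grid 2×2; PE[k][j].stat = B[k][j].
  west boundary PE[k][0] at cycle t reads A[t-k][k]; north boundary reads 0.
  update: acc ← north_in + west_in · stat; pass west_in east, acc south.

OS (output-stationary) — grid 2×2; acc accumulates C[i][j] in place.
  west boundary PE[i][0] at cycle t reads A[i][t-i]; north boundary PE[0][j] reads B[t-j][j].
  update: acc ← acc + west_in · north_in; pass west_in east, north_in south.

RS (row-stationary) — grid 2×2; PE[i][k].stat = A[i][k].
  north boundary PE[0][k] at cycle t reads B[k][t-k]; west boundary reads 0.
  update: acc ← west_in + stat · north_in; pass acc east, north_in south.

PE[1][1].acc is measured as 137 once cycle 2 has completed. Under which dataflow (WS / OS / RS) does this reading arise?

dataflow = RS

WS (2×2 grid), PE[1][1]:
  c0 r1c1: 0 / 0 / 0
  c1 r1c1: 0 / 0 / 0
  c2 r1c1: 57 / 5 / 57
OS (2×2 grid), PE[1][1]:
  c0 r1c1: 0 / 0 / 0
  c1 r1c1: 0 / 0 / 0
  c2 r1c1: 27 / 9 / 3
RS (2×2 grid), PE[1][1]:
  c0 r1c1: 0 / 0 / 0
  c1 r1c1: 0 / 0 / 0
  c2 r1c1: 137 / 137 / 8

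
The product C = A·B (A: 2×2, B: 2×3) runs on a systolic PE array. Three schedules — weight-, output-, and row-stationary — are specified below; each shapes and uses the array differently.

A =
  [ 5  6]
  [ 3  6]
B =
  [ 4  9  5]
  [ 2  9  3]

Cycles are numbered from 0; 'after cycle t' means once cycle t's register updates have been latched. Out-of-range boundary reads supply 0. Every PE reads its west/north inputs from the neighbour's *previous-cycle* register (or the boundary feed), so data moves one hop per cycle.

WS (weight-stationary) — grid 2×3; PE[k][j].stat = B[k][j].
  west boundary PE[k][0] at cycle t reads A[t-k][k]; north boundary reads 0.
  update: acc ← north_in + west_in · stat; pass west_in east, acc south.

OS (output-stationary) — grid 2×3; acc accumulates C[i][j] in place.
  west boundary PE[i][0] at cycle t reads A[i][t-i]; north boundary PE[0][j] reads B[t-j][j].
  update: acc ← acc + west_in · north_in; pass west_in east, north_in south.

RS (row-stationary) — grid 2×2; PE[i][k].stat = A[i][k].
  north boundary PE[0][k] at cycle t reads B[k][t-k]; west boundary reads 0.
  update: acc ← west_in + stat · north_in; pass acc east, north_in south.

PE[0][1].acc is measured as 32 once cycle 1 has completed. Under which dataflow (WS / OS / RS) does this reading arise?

dataflow = RS

— WS: 2×3; PE[0][1] trace:
  step 0 · PE0,1: acc=0; fwd→0 fwd↓0
  step 1 · PE0,1: acc=45; fwd→5 fwd↓45
— OS: 2×3; PE[0][1] trace:
  step 0 · PE0,1: acc=0; fwd→0 fwd↓0
  step 1 · PE0,1: acc=45; fwd→5 fwd↓9
— RS: 2×2; PE[0][1] trace:
  step 0 · PE0,1: acc=0; fwd→0 fwd↓0
  step 1 · PE0,1: acc=32; fwd→32 fwd↓2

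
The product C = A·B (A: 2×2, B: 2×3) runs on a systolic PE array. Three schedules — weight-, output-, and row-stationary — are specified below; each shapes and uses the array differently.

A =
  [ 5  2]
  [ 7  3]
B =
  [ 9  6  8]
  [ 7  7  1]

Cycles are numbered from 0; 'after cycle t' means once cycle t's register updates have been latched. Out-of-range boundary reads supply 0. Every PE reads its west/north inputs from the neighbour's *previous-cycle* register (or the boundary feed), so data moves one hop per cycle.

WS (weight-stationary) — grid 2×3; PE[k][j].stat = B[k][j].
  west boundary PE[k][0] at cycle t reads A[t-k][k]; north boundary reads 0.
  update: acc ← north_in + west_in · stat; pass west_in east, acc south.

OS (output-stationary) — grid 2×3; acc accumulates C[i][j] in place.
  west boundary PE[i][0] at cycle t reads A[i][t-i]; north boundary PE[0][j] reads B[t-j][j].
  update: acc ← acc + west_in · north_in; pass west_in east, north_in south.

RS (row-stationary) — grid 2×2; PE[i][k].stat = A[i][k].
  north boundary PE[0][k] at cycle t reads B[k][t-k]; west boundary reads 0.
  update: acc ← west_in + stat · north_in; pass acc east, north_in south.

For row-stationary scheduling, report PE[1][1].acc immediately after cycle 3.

PE[1][1].acc = 63

RS (2×2). Following PE[1][1] plus its west/north inputs:
  [0] (0,1) acc=0 (h:0 v:0)
  [0] (1,0) acc=0 (h:0 v:0)
  [0] (1,1) acc=0 (h:0 v:0)
  [1] (0,1) acc=59 (h:59 v:7)
  [1] (1,0) acc=63 (h:63 v:9)
  [1] (1,1) acc=0 (h:0 v:0)
  [2] (0,1) acc=44 (h:44 v:7)
  [2] (1,0) acc=42 (h:42 v:6)
  [2] (1,1) acc=84 (h:84 v:7)
  [3] (0,1) acc=42 (h:42 v:1)
  [3] (1,0) acc=56 (h:56 v:8)
  [3] (1,1) acc=63 (h:63 v:7)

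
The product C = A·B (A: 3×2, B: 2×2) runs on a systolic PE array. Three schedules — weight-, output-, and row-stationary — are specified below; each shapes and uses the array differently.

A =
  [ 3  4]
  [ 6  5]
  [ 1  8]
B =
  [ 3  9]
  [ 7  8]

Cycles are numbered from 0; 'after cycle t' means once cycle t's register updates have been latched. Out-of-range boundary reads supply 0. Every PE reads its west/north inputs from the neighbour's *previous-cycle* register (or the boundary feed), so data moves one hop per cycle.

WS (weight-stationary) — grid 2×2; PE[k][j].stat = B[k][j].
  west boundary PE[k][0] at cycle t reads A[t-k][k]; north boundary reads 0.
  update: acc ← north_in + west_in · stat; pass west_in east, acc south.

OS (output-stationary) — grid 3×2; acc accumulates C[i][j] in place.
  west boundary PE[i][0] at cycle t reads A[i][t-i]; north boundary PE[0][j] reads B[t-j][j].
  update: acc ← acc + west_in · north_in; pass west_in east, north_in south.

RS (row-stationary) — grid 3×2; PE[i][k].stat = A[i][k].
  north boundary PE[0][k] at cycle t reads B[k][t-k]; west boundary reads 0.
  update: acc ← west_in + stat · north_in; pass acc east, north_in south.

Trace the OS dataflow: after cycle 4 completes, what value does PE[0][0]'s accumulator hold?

PE[0][0].acc = 37

OS on a 3×2 grid — tracing PE[0][0] and its feeders:
  t=0 PE[0][0]: acc=9 h=3 v=3
  t=1 PE[0][0]: acc=37 h=4 v=7
  t=2 PE[0][0]: acc=37 h=0 v=0
  t=3 PE[0][0]: acc=37 h=0 v=0
  t=4 PE[0][0]: acc=37 h=0 v=0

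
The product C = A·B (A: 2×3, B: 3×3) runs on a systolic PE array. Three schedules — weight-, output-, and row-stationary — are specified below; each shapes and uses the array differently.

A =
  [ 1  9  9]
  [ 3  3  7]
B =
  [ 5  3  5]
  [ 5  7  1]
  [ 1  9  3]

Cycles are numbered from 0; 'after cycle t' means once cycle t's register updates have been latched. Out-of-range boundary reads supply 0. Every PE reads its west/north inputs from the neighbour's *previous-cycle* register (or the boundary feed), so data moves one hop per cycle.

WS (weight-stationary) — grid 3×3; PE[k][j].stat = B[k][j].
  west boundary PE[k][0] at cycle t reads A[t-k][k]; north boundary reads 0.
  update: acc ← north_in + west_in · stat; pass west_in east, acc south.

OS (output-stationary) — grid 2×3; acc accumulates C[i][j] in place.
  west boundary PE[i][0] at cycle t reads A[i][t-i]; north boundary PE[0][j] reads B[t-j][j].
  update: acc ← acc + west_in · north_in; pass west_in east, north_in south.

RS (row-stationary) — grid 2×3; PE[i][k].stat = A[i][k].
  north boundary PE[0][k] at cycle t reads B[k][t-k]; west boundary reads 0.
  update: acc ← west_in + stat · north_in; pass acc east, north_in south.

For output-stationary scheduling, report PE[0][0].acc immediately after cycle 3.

PE[0][0].acc = 59

OS 2×3: PE[0][0] cycle-by-cycle (with neighbour feeds):
  [0] (0,0) acc=5 (h:1 v:5)
  [1] (0,0) acc=50 (h:9 v:5)
  [2] (0,0) acc=59 (h:9 v:1)
  [3] (0,0) acc=59 (h:0 v:0)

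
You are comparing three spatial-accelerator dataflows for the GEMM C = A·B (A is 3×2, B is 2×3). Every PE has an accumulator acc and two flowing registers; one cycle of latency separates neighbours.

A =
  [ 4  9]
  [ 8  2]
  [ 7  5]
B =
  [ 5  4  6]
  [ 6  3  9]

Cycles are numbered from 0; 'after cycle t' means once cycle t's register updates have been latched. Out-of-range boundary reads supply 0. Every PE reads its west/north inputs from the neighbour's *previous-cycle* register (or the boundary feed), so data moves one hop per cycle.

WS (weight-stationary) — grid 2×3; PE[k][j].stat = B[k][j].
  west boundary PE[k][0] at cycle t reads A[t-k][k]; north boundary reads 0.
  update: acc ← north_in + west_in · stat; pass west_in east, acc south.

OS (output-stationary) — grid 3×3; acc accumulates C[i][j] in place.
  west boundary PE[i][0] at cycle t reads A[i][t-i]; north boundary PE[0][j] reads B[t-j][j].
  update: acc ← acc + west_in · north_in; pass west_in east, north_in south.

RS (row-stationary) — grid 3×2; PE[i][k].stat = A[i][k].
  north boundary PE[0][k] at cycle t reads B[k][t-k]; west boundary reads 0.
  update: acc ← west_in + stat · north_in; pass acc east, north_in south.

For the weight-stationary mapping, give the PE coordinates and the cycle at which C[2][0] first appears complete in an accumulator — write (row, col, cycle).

WS: C[2][0] accumulates in PE[1][0]:
  after 0 — PE[1][0] acc=0, pass-E 0, pass-S 0
  after 1 — PE[1][0] acc=74, pass-E 9, pass-S 74
  after 2 — PE[1][0] acc=52, pass-E 2, pass-S 52
  after 3 — PE[1][0] acc=65, pass-E 5, pass-S 65

(row, col, cycle) = (1, 0, 3)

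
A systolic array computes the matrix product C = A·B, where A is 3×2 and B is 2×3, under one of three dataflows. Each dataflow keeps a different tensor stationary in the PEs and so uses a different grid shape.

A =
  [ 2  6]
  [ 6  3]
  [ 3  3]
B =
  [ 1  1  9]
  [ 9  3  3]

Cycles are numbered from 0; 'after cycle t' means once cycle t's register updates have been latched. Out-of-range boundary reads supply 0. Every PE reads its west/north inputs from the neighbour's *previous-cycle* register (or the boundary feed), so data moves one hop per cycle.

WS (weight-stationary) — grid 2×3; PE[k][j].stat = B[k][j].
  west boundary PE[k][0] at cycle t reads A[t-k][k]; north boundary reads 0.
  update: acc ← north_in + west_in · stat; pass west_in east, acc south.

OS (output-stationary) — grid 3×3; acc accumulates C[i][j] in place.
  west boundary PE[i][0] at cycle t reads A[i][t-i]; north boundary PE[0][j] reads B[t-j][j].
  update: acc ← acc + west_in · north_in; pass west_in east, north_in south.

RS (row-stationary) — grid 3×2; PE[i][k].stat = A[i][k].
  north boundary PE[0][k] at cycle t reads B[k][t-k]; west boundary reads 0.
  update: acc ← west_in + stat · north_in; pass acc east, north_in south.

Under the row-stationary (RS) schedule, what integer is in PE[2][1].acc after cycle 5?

RS on a 3×2 grid — tracing PE[2][1] and its feeders:
  t=0 PE[1][1]: acc=0 h=0 v=0
  t=0 PE[2][0]: acc=0 h=0 v=0
  t=0 PE[2][1]: acc=0 h=0 v=0
  t=1 PE[1][1]: acc=0 h=0 v=0
  t=1 PE[2][0]: acc=0 h=0 v=0
  t=1 PE[2][1]: acc=0 h=0 v=0
  t=2 PE[1][1]: acc=33 h=33 v=9
  t=2 PE[2][0]: acc=3 h=3 v=1
  t=2 PE[2][1]: acc=0 h=0 v=0
  t=3 PE[1][1]: acc=15 h=15 v=3
  t=3 PE[2][0]: acc=3 h=3 v=1
  t=3 PE[2][1]: acc=30 h=30 v=9
  t=4 PE[1][1]: acc=63 h=63 v=3
  t=4 PE[2][0]: acc=27 h=27 v=9
  t=4 PE[2][1]: acc=12 h=12 v=3
  t=5 PE[1][1]: acc=0 h=0 v=0
  t=5 PE[2][0]: acc=0 h=0 v=0
  t=5 PE[2][1]: acc=36 h=36 v=3

PE[2][1].acc = 36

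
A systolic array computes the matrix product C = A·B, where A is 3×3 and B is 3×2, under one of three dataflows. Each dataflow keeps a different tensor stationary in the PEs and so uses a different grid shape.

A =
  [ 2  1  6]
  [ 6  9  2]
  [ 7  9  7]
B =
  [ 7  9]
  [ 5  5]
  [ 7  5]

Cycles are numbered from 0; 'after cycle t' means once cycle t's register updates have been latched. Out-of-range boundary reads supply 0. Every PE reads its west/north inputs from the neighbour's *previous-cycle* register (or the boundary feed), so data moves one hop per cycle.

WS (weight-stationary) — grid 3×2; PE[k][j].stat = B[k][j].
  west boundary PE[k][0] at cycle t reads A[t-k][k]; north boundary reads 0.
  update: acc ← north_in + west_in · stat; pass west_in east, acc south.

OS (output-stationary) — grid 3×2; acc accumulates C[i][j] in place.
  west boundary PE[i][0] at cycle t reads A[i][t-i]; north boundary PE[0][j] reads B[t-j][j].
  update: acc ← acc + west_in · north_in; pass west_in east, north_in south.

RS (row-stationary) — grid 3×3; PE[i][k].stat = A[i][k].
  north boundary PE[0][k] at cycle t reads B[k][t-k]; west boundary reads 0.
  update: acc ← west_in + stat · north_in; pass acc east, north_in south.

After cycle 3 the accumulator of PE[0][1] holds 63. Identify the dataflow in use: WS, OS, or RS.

WS [3×2] PE[0][1] across cycles:
  after 0 — PE[0][1] acc=0, pass-E 0, pass-S 0
  after 1 — PE[0][1] acc=18, pass-E 2, pass-S 18
  after 2 — PE[0][1] acc=54, pass-E 6, pass-S 54
  after 3 — PE[0][1] acc=63, pass-E 7, pass-S 63
OS [3×2] PE[0][1] across cycles:
  after 0 — PE[0][1] acc=0, pass-E 0, pass-S 0
  after 1 — PE[0][1] acc=18, pass-E 2, pass-S 9
  after 2 — PE[0][1] acc=23, pass-E 1, pass-S 5
  after 3 — PE[0][1] acc=53, pass-E 6, pass-S 5
RS [3×3] PE[0][1] across cycles:
  after 0 — PE[0][1] acc=0, pass-E 0, pass-S 0
  after 1 — PE[0][1] acc=19, pass-E 19, pass-S 5
  after 2 — PE[0][1] acc=23, pass-E 23, pass-S 5
  after 3 — PE[0][1] acc=0, pass-E 0, pass-S 0

dataflow = WS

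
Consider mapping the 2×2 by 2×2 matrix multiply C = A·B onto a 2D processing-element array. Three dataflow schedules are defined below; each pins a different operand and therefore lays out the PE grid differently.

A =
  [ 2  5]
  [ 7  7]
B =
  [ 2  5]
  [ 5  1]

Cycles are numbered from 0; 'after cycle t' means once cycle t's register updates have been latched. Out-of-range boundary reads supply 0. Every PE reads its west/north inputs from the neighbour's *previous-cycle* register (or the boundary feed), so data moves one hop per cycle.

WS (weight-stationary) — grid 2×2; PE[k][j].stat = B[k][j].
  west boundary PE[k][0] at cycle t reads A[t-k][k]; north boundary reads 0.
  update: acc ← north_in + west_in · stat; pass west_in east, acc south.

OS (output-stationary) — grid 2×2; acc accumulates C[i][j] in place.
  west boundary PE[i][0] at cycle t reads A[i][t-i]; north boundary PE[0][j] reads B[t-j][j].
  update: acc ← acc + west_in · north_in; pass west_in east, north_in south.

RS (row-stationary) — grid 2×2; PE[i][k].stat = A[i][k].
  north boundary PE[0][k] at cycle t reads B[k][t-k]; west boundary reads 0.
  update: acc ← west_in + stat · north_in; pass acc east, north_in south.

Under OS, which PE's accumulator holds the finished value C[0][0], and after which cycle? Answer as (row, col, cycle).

OS — PE[0][0] is where C[0][0] collects:
  0: (0,0).acc=4  regs=<2,2>
  1: (0,0).acc=29  regs=<5,5>

(row, col, cycle) = (0, 0, 1)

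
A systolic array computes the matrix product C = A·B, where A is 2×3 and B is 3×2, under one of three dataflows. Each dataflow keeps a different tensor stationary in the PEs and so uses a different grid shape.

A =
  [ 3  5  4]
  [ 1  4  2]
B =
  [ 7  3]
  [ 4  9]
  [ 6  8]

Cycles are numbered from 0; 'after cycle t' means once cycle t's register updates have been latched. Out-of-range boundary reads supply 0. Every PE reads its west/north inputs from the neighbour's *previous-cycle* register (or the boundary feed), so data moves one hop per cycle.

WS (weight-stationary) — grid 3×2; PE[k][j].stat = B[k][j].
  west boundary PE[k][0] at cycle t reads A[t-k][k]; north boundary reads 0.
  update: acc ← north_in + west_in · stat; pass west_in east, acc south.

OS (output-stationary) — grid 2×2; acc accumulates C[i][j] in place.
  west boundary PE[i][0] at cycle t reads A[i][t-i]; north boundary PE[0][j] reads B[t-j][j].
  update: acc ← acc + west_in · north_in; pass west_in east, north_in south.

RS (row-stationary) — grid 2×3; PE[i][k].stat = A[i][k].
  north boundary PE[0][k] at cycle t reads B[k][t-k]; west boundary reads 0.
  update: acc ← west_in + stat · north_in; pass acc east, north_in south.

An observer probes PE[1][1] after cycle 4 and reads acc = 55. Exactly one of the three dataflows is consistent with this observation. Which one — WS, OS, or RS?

WS [3×2] PE[1][1] across cycles:
  [0] (1,1) acc=0 (h:0 v:0)
  [1] (1,1) acc=0 (h:0 v:0)
  [2] (1,1) acc=54 (h:5 v:54)
  [3] (1,1) acc=39 (h:4 v:39)
  [4] (1,1) acc=0 (h:0 v:0)
OS [2×2] PE[1][1] across cycles:
  [0] (1,1) acc=0 (h:0 v:0)
  [1] (1,1) acc=0 (h:0 v:0)
  [2] (1,1) acc=3 (h:1 v:3)
  [3] (1,1) acc=39 (h:4 v:9)
  [4] (1,1) acc=55 (h:2 v:8)
RS [2×3] PE[1][1] across cycles:
  [0] (1,1) acc=0 (h:0 v:0)
  [1] (1,1) acc=0 (h:0 v:0)
  [2] (1,1) acc=23 (h:23 v:4)
  [3] (1,1) acc=39 (h:39 v:9)
  [4] (1,1) acc=0 (h:0 v:0)

dataflow = OS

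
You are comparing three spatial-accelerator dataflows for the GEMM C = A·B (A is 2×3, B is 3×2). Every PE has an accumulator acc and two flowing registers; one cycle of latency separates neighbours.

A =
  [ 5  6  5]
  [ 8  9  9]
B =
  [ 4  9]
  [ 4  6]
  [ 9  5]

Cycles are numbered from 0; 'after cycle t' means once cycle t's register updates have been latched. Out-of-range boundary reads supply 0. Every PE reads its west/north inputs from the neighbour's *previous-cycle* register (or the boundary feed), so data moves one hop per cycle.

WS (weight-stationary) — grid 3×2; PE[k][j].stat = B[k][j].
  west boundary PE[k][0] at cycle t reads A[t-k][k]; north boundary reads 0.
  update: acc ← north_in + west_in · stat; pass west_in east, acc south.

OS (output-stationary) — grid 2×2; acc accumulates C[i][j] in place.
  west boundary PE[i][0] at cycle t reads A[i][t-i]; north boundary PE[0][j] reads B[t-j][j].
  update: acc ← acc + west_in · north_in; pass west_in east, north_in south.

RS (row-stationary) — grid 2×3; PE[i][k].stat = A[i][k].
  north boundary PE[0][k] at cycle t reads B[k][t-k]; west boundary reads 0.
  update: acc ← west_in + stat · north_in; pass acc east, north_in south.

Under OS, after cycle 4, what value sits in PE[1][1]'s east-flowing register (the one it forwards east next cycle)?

OS (2×2). Following PE[1][1] plus its west/north inputs:
  0: (0,1).acc=0  regs=<0,0>
  0: (1,0).acc=0  regs=<0,0>
  0: (1,1).acc=0  regs=<0,0>
  1: (0,1).acc=45  regs=<5,9>
  1: (1,0).acc=32  regs=<8,4>
  1: (1,1).acc=0  regs=<0,0>
  2: (0,1).acc=81  regs=<6,6>
  2: (1,0).acc=68  regs=<9,4>
  2: (1,1).acc=72  regs=<8,9>
  3: (0,1).acc=106  regs=<5,5>
  3: (1,0).acc=149  regs=<9,9>
  3: (1,1).acc=126  regs=<9,6>
  4: (0,1).acc=106  regs=<0,0>
  4: (1,0).acc=149  regs=<0,0>
  4: (1,1).acc=171  regs=<9,5>

register = 9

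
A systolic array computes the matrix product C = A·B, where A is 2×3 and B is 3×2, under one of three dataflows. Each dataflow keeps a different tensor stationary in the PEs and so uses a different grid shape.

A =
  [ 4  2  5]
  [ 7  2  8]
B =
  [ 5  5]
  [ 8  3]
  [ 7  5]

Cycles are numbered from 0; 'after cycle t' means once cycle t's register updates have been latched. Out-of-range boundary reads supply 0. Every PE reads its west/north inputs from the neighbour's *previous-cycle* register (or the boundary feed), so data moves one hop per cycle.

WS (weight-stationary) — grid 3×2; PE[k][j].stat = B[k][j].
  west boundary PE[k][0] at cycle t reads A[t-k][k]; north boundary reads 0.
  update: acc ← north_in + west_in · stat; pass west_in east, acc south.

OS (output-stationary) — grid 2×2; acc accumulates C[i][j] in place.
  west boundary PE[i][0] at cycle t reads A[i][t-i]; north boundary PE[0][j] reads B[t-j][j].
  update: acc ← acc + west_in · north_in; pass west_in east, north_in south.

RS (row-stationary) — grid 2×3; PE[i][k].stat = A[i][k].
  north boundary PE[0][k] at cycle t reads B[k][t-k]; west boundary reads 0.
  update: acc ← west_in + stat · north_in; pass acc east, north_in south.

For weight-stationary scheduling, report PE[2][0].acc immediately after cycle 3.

PE[2][0].acc = 107

WS 3×2: PE[2][0] cycle-by-cycle (with neighbour feeds):
  step 0 · PE1,0: acc=0; fwd→0 fwd↓0
  step 0 · PE2,0: acc=0; fwd→0 fwd↓0
  step 1 · PE1,0: acc=36; fwd→2 fwd↓36
  step 1 · PE2,0: acc=0; fwd→0 fwd↓0
  step 2 · PE1,0: acc=51; fwd→2 fwd↓51
  step 2 · PE2,0: acc=71; fwd→5 fwd↓71
  step 3 · PE1,0: acc=0; fwd→0 fwd↓0
  step 3 · PE2,0: acc=107; fwd→8 fwd↓107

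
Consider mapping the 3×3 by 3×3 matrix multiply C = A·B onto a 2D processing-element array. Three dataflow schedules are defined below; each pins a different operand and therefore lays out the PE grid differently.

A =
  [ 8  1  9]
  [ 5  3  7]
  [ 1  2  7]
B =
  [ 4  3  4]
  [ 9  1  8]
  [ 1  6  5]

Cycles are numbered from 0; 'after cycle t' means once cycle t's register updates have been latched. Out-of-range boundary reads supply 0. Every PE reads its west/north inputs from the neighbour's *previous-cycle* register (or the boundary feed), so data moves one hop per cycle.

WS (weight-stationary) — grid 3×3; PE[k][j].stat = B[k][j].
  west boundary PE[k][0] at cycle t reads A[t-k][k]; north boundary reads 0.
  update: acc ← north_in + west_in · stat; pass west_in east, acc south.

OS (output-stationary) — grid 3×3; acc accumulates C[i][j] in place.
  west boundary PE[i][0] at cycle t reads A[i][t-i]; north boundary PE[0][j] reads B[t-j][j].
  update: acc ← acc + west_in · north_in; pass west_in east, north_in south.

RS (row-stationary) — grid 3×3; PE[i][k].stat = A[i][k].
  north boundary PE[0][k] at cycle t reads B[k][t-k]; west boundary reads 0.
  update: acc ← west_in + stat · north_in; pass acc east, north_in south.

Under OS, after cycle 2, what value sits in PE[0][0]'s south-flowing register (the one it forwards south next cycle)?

Tracing OS — 3×3 array, target PE[0][0]:
  c0 r0c0: 32 / 8 / 4
  c1 r0c0: 41 / 1 / 9
  c2 r0c0: 50 / 9 / 1

register = 1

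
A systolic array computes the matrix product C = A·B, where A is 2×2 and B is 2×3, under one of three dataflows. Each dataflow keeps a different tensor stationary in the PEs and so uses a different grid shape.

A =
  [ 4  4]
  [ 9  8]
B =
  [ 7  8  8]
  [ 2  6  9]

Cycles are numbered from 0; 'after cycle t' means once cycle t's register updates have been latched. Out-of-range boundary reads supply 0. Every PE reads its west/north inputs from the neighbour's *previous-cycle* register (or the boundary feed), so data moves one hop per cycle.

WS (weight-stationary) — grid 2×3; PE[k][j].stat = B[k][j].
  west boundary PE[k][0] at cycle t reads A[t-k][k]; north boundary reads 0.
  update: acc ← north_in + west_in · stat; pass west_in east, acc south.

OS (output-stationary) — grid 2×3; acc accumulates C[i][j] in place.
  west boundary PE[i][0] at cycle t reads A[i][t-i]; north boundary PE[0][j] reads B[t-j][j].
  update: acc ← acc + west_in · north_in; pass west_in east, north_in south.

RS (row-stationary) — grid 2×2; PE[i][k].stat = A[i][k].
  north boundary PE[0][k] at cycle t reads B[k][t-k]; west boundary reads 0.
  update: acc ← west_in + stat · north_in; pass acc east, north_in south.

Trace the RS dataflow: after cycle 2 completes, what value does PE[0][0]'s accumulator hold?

Tracing RS — 2×2 array, target PE[0][0]:
  after 0 — PE[0][0] acc=28, pass-E 28, pass-S 7
  after 1 — PE[0][0] acc=32, pass-E 32, pass-S 8
  after 2 — PE[0][0] acc=32, pass-E 32, pass-S 8

PE[0][0].acc = 32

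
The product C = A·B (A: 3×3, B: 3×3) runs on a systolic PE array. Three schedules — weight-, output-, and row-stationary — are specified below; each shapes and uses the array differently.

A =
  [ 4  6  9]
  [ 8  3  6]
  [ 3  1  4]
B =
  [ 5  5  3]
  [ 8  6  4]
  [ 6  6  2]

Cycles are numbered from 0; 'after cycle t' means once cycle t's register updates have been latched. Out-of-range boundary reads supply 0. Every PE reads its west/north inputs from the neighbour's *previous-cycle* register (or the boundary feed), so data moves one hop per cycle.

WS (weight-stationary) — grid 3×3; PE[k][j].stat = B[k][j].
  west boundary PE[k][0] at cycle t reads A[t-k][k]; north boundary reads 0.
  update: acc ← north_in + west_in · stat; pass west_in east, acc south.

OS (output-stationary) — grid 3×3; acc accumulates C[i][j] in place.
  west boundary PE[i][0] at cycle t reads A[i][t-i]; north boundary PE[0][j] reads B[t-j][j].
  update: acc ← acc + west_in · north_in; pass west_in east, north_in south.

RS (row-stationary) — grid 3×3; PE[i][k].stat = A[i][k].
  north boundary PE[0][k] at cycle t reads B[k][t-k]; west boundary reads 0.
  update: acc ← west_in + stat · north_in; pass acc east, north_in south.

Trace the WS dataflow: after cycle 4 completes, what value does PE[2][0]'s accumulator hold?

WS on a 3×3 grid — tracing PE[2][0] and its feeders:
  step 0 · PE1,0: acc=0; fwd→0 fwd↓0
  step 0 · PE2,0: acc=0; fwd→0 fwd↓0
  step 1 · PE1,0: acc=68; fwd→6 fwd↓68
  step 1 · PE2,0: acc=0; fwd→0 fwd↓0
  step 2 · PE1,0: acc=64; fwd→3 fwd↓64
  step 2 · PE2,0: acc=122; fwd→9 fwd↓122
  step 3 · PE1,0: acc=23; fwd→1 fwd↓23
  step 3 · PE2,0: acc=100; fwd→6 fwd↓100
  step 4 · PE1,0: acc=0; fwd→0 fwd↓0
  step 4 · PE2,0: acc=47; fwd→4 fwd↓47

PE[2][0].acc = 47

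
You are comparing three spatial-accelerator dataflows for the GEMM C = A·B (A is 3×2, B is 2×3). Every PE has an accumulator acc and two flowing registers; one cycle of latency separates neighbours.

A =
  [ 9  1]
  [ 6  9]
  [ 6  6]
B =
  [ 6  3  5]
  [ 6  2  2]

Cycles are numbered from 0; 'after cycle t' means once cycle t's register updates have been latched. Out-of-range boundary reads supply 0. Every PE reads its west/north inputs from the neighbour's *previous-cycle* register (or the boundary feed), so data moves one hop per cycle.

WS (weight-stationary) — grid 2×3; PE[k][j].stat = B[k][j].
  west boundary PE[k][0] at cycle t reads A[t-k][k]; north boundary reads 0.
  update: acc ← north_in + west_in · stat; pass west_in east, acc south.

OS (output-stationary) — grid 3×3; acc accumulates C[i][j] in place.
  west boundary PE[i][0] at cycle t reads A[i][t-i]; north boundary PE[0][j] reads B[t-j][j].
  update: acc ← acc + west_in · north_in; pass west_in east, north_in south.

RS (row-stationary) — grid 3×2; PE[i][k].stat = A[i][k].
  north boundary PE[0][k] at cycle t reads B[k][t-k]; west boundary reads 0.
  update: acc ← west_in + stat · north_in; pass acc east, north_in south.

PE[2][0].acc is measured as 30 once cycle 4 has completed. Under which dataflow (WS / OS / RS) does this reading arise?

dataflow = RS

WS: PE[2][0] is outside its 2×3 grid.
OS [3×3] PE[2][0] across cycles:
  t=0 PE[2][0]: acc=0 h=0 v=0
  t=1 PE[2][0]: acc=0 h=0 v=0
  t=2 PE[2][0]: acc=36 h=6 v=6
  t=3 PE[2][0]: acc=72 h=6 v=6
  t=4 PE[2][0]: acc=72 h=0 v=0
RS [3×2] PE[2][0] across cycles:
  t=0 PE[2][0]: acc=0 h=0 v=0
  t=1 PE[2][0]: acc=0 h=0 v=0
  t=2 PE[2][0]: acc=36 h=36 v=6
  t=3 PE[2][0]: acc=18 h=18 v=3
  t=4 PE[2][0]: acc=30 h=30 v=5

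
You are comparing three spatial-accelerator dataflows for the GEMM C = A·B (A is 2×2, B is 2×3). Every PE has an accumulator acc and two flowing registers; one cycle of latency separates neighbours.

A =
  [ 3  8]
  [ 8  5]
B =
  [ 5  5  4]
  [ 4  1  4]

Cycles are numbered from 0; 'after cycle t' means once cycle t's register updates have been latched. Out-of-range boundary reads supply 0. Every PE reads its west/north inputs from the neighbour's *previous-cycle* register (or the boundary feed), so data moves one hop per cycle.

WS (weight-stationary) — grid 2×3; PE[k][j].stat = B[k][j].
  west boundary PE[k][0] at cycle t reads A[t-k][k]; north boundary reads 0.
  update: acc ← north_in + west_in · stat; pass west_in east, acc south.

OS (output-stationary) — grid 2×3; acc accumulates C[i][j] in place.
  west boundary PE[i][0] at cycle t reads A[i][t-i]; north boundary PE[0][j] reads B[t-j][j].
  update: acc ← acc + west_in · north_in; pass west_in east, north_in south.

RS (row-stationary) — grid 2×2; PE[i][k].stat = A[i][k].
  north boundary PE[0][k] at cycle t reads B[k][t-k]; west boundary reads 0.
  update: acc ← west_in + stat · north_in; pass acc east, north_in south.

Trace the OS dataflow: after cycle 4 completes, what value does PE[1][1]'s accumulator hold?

Tracing OS — 2×3 array, target PE[1][1]:
  @0  [0,1]  acc 0  |  →0  ↓0
  @0  [1,0]  acc 0  |  →0  ↓0
  @0  [1,1]  acc 0  |  →0  ↓0
  @1  [0,1]  acc 15  |  →3  ↓5
  @1  [1,0]  acc 40  |  →8  ↓5
  @1  [1,1]  acc 0  |  →0  ↓0
  @2  [0,1]  acc 23  |  →8  ↓1
  @2  [1,0]  acc 60  |  →5  ↓4
  @2  [1,1]  acc 40  |  →8  ↓5
  @3  [0,1]  acc 23  |  →0  ↓0
  @3  [1,0]  acc 60  |  →0  ↓0
  @3  [1,1]  acc 45  |  →5  ↓1
  @4  [0,1]  acc 23  |  →0  ↓0
  @4  [1,0]  acc 60  |  →0  ↓0
  @4  [1,1]  acc 45  |  →0  ↓0

PE[1][1].acc = 45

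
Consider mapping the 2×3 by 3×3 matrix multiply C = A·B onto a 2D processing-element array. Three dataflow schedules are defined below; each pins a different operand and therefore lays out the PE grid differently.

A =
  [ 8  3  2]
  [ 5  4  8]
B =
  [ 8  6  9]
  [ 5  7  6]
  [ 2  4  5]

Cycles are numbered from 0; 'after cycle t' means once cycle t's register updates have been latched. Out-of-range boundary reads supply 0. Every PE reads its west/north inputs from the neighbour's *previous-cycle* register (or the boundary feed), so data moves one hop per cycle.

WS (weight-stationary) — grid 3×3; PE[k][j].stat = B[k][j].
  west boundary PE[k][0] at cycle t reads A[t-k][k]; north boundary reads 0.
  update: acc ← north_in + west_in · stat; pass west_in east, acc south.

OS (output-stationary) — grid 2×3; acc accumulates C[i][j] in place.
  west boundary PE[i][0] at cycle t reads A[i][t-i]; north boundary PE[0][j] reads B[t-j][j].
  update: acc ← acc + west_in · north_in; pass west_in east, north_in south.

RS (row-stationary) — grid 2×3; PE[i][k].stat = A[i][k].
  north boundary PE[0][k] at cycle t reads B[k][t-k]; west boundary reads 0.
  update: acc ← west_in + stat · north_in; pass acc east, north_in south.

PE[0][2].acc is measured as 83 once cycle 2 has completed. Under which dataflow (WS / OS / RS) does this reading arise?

dataflow = RS

WS [3×3] PE[0][2] across cycles:
  c0 r0c2: 0 / 0 / 0
  c1 r0c2: 0 / 0 / 0
  c2 r0c2: 72 / 8 / 72
OS [2×3] PE[0][2] across cycles:
  c0 r0c2: 0 / 0 / 0
  c1 r0c2: 0 / 0 / 0
  c2 r0c2: 72 / 8 / 9
RS [2×3] PE[0][2] across cycles:
  c0 r0c2: 0 / 0 / 0
  c1 r0c2: 0 / 0 / 0
  c2 r0c2: 83 / 83 / 2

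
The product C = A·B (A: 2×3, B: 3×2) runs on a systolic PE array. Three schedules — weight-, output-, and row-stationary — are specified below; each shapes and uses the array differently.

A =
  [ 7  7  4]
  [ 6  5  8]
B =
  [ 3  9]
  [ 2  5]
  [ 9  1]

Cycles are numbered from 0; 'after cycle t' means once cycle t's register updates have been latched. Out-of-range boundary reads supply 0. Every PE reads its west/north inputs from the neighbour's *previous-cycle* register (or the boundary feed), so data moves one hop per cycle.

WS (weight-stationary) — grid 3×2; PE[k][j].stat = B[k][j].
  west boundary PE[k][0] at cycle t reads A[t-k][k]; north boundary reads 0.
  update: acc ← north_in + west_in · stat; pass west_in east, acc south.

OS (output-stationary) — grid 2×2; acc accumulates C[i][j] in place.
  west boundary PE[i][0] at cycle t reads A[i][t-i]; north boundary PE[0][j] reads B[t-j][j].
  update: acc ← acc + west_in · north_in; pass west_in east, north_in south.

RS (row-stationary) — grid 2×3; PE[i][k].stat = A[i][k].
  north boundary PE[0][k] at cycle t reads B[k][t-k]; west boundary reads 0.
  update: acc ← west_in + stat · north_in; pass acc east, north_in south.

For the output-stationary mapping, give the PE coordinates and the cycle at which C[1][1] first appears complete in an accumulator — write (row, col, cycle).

Under OS, C[1][1] lands at PE[1][1]:
  t=0 PE[1][1]: acc=0 h=0 v=0
  t=1 PE[1][1]: acc=0 h=0 v=0
  t=2 PE[1][1]: acc=54 h=6 v=9
  t=3 PE[1][1]: acc=79 h=5 v=5
  t=4 PE[1][1]: acc=87 h=8 v=1

(row, col, cycle) = (1, 1, 4)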